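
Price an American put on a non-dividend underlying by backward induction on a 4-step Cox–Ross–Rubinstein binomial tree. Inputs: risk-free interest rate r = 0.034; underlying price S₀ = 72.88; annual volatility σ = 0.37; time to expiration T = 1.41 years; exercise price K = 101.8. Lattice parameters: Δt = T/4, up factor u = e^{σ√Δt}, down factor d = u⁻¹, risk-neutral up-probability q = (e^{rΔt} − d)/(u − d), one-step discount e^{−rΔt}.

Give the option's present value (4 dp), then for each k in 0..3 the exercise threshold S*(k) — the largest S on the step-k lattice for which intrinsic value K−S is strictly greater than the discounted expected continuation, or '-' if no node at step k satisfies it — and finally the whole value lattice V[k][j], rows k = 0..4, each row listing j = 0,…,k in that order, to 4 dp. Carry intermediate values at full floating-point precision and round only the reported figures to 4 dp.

price = 31.4800
boundary = - 58.5066 46.9679 58.5066
tree:
31.4800
43.2934 19.0960
54.8321 29.6016 7.8558
64.0952 43.2934 15.0729 0.0000
71.5313 54.8321 28.9200 0.0000 0.0000

Δt=0.35250, u=1.24567, d=0.80278, q=0.47252, disc=e^(-rΔt)=0.98809
k=4 terminal: V=max(K-S,0) → 71.5313 54.8321 28.9200 0.0000 0.0000
k=3: j=0 S=37.7048 intr=64.0952 cont=62.8824 V=64.0952[EX]; j=1 S=58.5066 intr=43.2934 cont=42.0806 V=43.2934[EX]; j=2 S=90.7846 intr=11.0154 cont=15.0729 V=15.0729[hold]; j=3 S=140.8704 intr=0.0000 cont=0.0000 V=0.0000[hold]  S*(3)=58.5066
k=2: j=0 S=46.9679 intr=54.8321 cont=53.6193 V=54.8321[EX]; j=1 S=72.8800 intr=28.9200 cont=29.6016 V=29.6016[hold]; j=2 S=113.0878 intr=0.0000 cont=7.8558 V=7.8558[hold]  S*(2)=46.9679
k=1: j=0 S=58.5066 intr=43.2934 cont=42.3989 V=43.2934[EX]; j=1 S=90.7846 intr=11.0154 cont=19.0960 V=19.0960[hold]  S*(1)=58.5066
k=0: j=0 S=72.8800 intr=28.9200 cont=31.4800 V=31.4800[hold]  S*(0)=-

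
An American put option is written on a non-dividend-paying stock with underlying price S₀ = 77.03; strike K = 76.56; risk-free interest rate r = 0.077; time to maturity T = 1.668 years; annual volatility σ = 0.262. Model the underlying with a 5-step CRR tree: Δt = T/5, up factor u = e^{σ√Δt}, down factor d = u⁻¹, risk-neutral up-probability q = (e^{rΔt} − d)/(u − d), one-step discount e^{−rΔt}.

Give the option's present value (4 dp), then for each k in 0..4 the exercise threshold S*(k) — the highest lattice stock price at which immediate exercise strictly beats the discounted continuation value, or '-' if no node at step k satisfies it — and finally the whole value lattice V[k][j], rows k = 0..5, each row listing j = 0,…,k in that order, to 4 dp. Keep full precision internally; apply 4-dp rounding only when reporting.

price = 6.8721
boundary = - - 56.9141 48.9215 56.9141
tree:
6.8721
11.8398 3.0992
19.6459 5.9604 0.8853
27.6385 11.0917 2.0092 0.0000
34.5087 19.6459 4.5596 0.0000 0.0000
40.4141 27.6385 10.3475 0.0000 0.0000 0.0000

params: Δt=0.33360 u=1.16338 d=0.85957 q=0.54789 e^(-rΔt)=0.97464
t_5 payoffs: 40.4141 27.6385 10.3475 0.0000 0.0000 0.0000
t_4: node(4,0) S=42.0513 payoff=34.5087 vs cont=32.5671 → 34.5087 [stop]  node(4,1) S=56.9141 payoff=19.6459 vs cont=17.7044 → 19.6459 [stop]  node(4,2) S=77.0300 payoff=0.0000 vs cont=4.5596 → 4.5596 [wait]  node(4,3) S=104.2558 payoff=0.0000 vs cont=0.0000 → 0.0000 [wait]  node(4,4) S=141.1044 payoff=0.0000 vs cont=0.0000 → 0.0000 [wait]  ⇒ S*(4)=56.9141
t_3: node(3,0) S=48.9215 payoff=27.6385 vs cont=25.6970 → 27.6385 [stop]  node(3,1) S=66.2125 payoff=10.3475 vs cont=11.0917 → 11.0917 [wait]  node(3,2) S=89.6149 payoff=0.0000 vs cont=2.0092 → 2.0092 [wait]  node(3,3) S=121.2887 payoff=0.0000 vs cont=0.0000 → 0.0000 [wait]  ⇒ S*(3)=48.9215
t_2: node(2,0) S=56.9141 payoff=19.6459 vs cont=18.1018 → 19.6459 [stop]  node(2,1) S=77.0300 payoff=0.0000 vs cont=5.9604 → 5.9604 [wait]  node(2,2) S=104.2558 payoff=0.0000 vs cont=0.8853 → 0.8853 [wait]  ⇒ S*(2)=56.9141
t_1: node(1,0) S=66.2125 payoff=10.3475 vs cont=11.8398 → 11.8398 [wait]  node(1,1) S=89.6149 payoff=0.0000 vs cont=3.0992 → 3.0992 [wait]  ⇒ S*(1)=-
t_0: node(0,0) S=77.0300 payoff=0.0000 vs cont=6.8721 → 6.8721 [wait]  ⇒ S*(0)=-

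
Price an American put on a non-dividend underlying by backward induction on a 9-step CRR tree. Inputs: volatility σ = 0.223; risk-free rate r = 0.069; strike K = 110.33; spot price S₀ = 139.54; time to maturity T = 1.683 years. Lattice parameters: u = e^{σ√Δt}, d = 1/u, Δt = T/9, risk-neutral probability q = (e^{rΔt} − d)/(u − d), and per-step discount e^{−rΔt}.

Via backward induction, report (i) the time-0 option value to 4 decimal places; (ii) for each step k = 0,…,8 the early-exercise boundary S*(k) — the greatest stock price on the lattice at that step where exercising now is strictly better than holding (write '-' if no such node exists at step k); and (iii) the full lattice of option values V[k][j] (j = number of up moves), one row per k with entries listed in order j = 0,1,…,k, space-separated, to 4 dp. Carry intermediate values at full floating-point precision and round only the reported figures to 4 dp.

price = 2.1635
boundary = - - - - - 86.1583 94.8806 86.1583 94.8806
tree:
2.1635
3.7039 0.9196
6.1959 1.6963 0.2882
10.0872 3.0710 0.5806 0.0492
15.9073 5.4329 1.1577 0.1090 0.0000
24.1717 9.3361 2.2796 0.2418 0.0000 0.0000
32.0922 15.4494 4.4172 0.5361 0.0000 0.0000 0.0000
39.2845 24.1717 8.3809 1.1887 0.0000 0.0000 0.0000 0.0000
45.8157 32.0922 15.4494 2.6357 0.0000 0.0000 0.0000 0.0000 0.0000
51.7464 39.2845 24.1717 5.8441 0.0000 0.0000 0.0000 0.0000 0.0000 0.0000

params: Δt=0.18700 u=1.10124 d=0.90807 q=0.54314 e^(-rΔt)=0.98718
t_9 payoffs: 51.7464 39.2845 24.1717 5.8441 0.0000 0.0000 0.0000 0.0000 0.0000 0.0000
t_8: node(8,0) S=64.5143 payoff=45.8157 vs cont=44.4012 → 45.8157 [stop]  node(8,1) S=78.2378 payoff=32.0922 vs cont=30.6777 → 32.0922 [stop]  node(8,2) S=94.8806 payoff=15.4494 vs cont=14.0350 → 15.4494 [stop]  node(8,3) S=115.0636 payoff=0.0000 vs cont=2.6357 → 2.6357 [wait]  node(8,4) S=139.5400 payoff=0.0000 vs cont=0.0000 → 0.0000 [wait]  node(8,5) S=169.2230 payoff=0.0000 vs cont=0.0000 → 0.0000 [wait]  node(8,6) S=205.2201 payoff=0.0000 vs cont=0.0000 → 0.0000 [wait]  node(8,7) S=248.8746 payoff=0.0000 vs cont=0.0000 → 0.0000 [wait]  node(8,8) S=301.8153 payoff=0.0000 vs cont=0.0000 → 0.0000 [wait]  ⇒ S*(8)=94.8806
t_7: node(7,0) S=71.0455 payoff=39.2845 vs cont=37.8701 → 39.2845 [stop]  node(7,1) S=86.1583 payoff=24.1717 vs cont=22.7573 → 24.1717 [stop]  node(7,2) S=104.4859 payoff=5.8441 vs cont=8.3809 → 8.3809 [wait]  node(7,3) S=126.7122 payoff=0.0000 vs cont=1.1887 → 1.1887 [wait]  node(7,4) S=153.6664 payoff=0.0000 vs cont=0.0000 → 0.0000 [wait]  node(7,5) S=186.3544 payoff=0.0000 vs cont=0.0000 → 0.0000 [wait]  node(7,6) S=225.9958 payoff=0.0000 vs cont=0.0000 → 0.0000 [wait]  node(7,7) S=274.0697 payoff=0.0000 vs cont=0.0000 → 0.0000 [wait]  ⇒ S*(7)=86.1583
t_6: node(6,0) S=78.2378 payoff=32.0922 vs cont=30.6777 → 32.0922 [stop]  node(6,1) S=94.8806 payoff=15.4494 vs cont=15.3951 → 15.4494 [stop]  node(6,2) S=115.0636 payoff=0.0000 vs cont=4.4172 → 4.4172 [wait]  node(6,3) S=139.5400 payoff=0.0000 vs cont=0.5361 → 0.5361 [wait]  node(6,4) S=169.2230 payoff=0.0000 vs cont=0.0000 → 0.0000 [wait]  node(6,5) S=205.2201 payoff=0.0000 vs cont=0.0000 → 0.0000 [wait]  node(6,6) S=248.8746 payoff=0.0000 vs cont=0.0000 → 0.0000 [wait]  ⇒ S*(6)=94.8806
t_5: node(5,0) S=86.1583 payoff=24.1717 vs cont=22.7573 → 24.1717 [stop]  node(5,1) S=104.4859 payoff=5.8441 vs cont=9.3361 → 9.3361 [wait]  node(5,2) S=126.7122 payoff=0.0000 vs cont=2.2796 → 2.2796 [wait]  node(5,3) S=153.6664 payoff=0.0000 vs cont=0.2418 → 0.2418 [wait]  node(5,4) S=186.3544 payoff=0.0000 vs cont=0.0000 → 0.0000 [wait]  node(5,5) S=225.9958 payoff=0.0000 vs cont=0.0000 → 0.0000 [wait]  ⇒ S*(5)=86.1583
t_4: node(4,0) S=94.8806 payoff=15.4494 vs cont=15.9073 → 15.9073 [wait]  node(4,1) S=115.0636 payoff=0.0000 vs cont=5.4329 → 5.4329 [wait]  node(4,2) S=139.5400 payoff=0.0000 vs cont=1.1577 → 1.1577 [wait]  node(4,3) S=169.2230 payoff=0.0000 vs cont=0.1090 → 0.1090 [wait]  node(4,4) S=205.2201 payoff=0.0000 vs cont=0.0000 → 0.0000 [wait]  ⇒ S*(4)=-
t_3: node(3,0) S=104.4859 payoff=5.8441 vs cont=10.0872 → 10.0872 [wait]  node(3,1) S=126.7122 payoff=0.0000 vs cont=3.0710 → 3.0710 [wait]  node(3,2) S=153.6664 payoff=0.0000 vs cont=0.5806 → 0.5806 [wait]  node(3,3) S=186.3544 payoff=0.0000 vs cont=0.0492 → 0.0492 [wait]  ⇒ S*(3)=-
t_2: node(2,0) S=115.0636 payoff=0.0000 vs cont=6.1959 → 6.1959 [wait]  node(2,1) S=139.5400 payoff=0.0000 vs cont=1.6963 → 1.6963 [wait]  node(2,2) S=169.2230 payoff=0.0000 vs cont=0.2882 → 0.2882 [wait]  ⇒ S*(2)=-
t_1: node(1,0) S=126.7122 payoff=0.0000 vs cont=3.7039 → 3.7039 [wait]  node(1,1) S=153.6664 payoff=0.0000 vs cont=0.9196 → 0.9196 [wait]  ⇒ S*(1)=-
t_0: node(0,0) S=139.5400 payoff=0.0000 vs cont=2.1635 → 2.1635 [wait]  ⇒ S*(0)=-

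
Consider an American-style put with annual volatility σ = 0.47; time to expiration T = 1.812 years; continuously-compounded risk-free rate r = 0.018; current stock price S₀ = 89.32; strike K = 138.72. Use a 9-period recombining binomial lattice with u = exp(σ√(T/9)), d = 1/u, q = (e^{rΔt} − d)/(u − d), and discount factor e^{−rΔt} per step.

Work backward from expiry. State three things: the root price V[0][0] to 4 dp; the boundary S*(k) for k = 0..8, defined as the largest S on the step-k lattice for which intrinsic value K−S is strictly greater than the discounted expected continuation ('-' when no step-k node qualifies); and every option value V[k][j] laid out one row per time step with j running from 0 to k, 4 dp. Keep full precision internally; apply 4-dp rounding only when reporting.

price = 57.1985
boundary = - - - 47.4443 58.5831 47.4443 58.5831 72.3370 89.3200
tree:
57.1985
68.6544 43.9882
80.2303 55.3920 30.7347
91.2757 67.6929 41.1593 18.5439
100.2966 80.1369 53.3872 26.9004 8.7231
107.6023 91.2757 66.7571 37.8632 14.0369 2.4537
113.5189 100.2966 80.1369 51.3278 22.1027 4.5270 0.0000
118.3106 107.6023 91.2757 66.3830 33.7771 8.3521 0.0000 0.0000
122.1912 113.5189 100.2966 80.1369 49.4000 15.4094 0.0000 0.0000 0.0000
125.3339 118.3106 107.6023 91.2757 66.3830 28.4298 0.0000 0.0000 0.0000 0.0000

Δt=0.20133, u=1.23478, d=0.80986, q=0.45602, disc=e^(-rΔt)=0.99638
k=9 terminal: V=max(K-S,0) → 125.3339 118.3106 107.6023 91.2757 66.3830 28.4298 0.0000 0.0000 0.0000 0.0000
k=8: j=0 S=16.5288 intr=122.1912 cont=121.6894 V=122.1912[EX]; j=1 S=25.2011 intr=113.5189 cont=113.0171 V=113.5189[EX]; j=2 S=38.4234 intr=100.2966 cont=99.7948 V=100.2966[EX]; j=3 S=58.5831 intr=80.1369 cont=79.6351 V=80.1369[EX]; j=4 S=89.3200 intr=49.4000 cont=48.8982 V=49.4000[EX]; j=5 S=136.1838 intr=2.5362 cont=15.4094 V=15.4094[hold]; j=6 S=207.6357 intr=0.0000 cont=0.0000 V=0.0000[hold]; j=7 S=316.5764 intr=0.0000 cont=0.0000 V=0.0000[hold]; j=8 S=482.6754 intr=0.0000 cont=0.0000 V=0.0000[hold]  S*(8)=89.3200
k=7: j=0 S=20.4094 intr=118.3106 cont=117.8088 V=118.3106[EX]; j=1 S=31.1177 intr=107.6023 cont=107.1005 V=107.6023[EX]; j=2 S=47.4443 intr=91.2757 cont=90.7739 V=91.2757[EX]; j=3 S=72.3370 intr=66.3830 cont=65.8812 V=66.3830[EX]; j=4 S=110.2902 intr=28.4298 cont=33.7771 V=33.7771[hold]; j=5 S=168.1565 intr=0.0000 cont=8.3521 V=8.3521[hold]; j=6 S=256.3836 intr=0.0000 cont=0.0000 V=0.0000[hold]; j=7 S=390.9010 intr=0.0000 cont=0.0000 V=0.0000[hold]  S*(7)=72.3370
k=6: j=0 S=25.2011 intr=113.5189 cont=113.0171 V=113.5189[EX]; j=1 S=38.4234 intr=100.2966 cont=99.7948 V=100.2966[EX]; j=2 S=58.5831 intr=80.1369 cont=79.6351 V=80.1369[EX]; j=3 S=89.3200 intr=49.4000 cont=51.3278 V=51.3278[hold]; j=4 S=136.1838 intr=2.5362 cont=22.1027 V=22.1027[hold]; j=5 S=207.6357 intr=0.0000 cont=4.5270 V=4.5270[hold]; j=6 S=316.5764 intr=0.0000 cont=0.0000 V=0.0000[hold]  S*(6)=58.5831
k=5: j=0 S=31.1177 intr=107.6023 cont=107.1005 V=107.6023[EX]; j=1 S=47.4443 intr=91.2757 cont=90.7739 V=91.2757[EX]; j=2 S=72.3370 intr=66.3830 cont=66.7571 V=66.7571[hold]; j=3 S=110.2902 intr=28.4298 cont=37.8632 V=37.8632[hold]; j=4 S=168.1565 intr=0.0000 cont=14.0369 V=14.0369[hold]; j=5 S=256.3836 intr=0.0000 cont=2.4537 V=2.4537[hold]  S*(5)=47.4443
k=4: j=0 S=38.4234 intr=100.2966 cont=99.7948 V=100.2966[EX]; j=1 S=58.5831 intr=80.1369 cont=79.8051 V=80.1369[EX]; j=2 S=89.3200 intr=49.4000 cont=53.3872 V=53.3872[hold]; j=3 S=136.1838 intr=2.5362 cont=26.9004 V=26.9004[hold]; j=4 S=207.6357 intr=0.0000 cont=8.7231 V=8.7231[hold]  S*(4)=58.5831
k=3: j=0 S=47.4443 intr=91.2757 cont=90.7739 V=91.2757[EX]; j=1 S=72.3370 intr=66.3830 cont=67.6929 V=67.6929[hold]; j=2 S=110.2902 intr=28.4298 cont=41.1593 V=41.1593[hold]; j=3 S=168.1565 intr=0.0000 cont=18.5439 V=18.5439[hold]  S*(3)=47.4443
k=2: j=0 S=58.5831 intr=80.1369 cont=80.2303 V=80.2303[hold]; j=1 S=89.3200 intr=49.4000 cont=55.3920 V=55.3920[hold]; j=2 S=136.1838 intr=2.5362 cont=30.7347 V=30.7347[hold]  S*(2)=-
k=1: j=0 S=72.3370 intr=66.3830 cont=68.6544 V=68.6544[hold]; j=1 S=110.2902 intr=28.4298 cont=43.9882 V=43.9882[hold]  S*(1)=-
k=0: j=0 S=89.3200 intr=49.4000 cont=57.1985 V=57.1985[hold]  S*(0)=-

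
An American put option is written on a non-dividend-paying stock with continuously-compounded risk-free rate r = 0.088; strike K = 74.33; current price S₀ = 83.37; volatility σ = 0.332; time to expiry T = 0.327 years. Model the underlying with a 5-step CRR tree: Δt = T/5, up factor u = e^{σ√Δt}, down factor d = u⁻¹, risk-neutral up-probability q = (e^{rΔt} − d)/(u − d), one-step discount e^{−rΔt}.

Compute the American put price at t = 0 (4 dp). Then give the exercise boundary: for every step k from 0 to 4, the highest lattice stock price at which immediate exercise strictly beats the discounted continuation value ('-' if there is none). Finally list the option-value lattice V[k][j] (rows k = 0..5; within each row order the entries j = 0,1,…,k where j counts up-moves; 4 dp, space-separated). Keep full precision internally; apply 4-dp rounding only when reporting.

price = 1.9215
boundary = - - - 64.6234 59.3631
tree:
1.9215
3.4036 0.5347
5.8639 1.1037 0.0000
9.7066 2.2782 0.0000 0.0000
14.9669 4.7025 0.0000 0.0000 0.0000
19.7990 9.7066 0.0000 0.0000 0.0000 0.0000

params: Δt=0.06540 u=1.08861 d=0.91860 q=0.51274 e^(-rΔt)=0.99426
t_5 payoffs: 19.7990 9.7066 0.0000 0.0000 0.0000 0.0000
t_4: node(4,0) S=59.3631 payoff=14.9669 vs cont=14.5403 → 14.9669 [stop]  node(4,1) S=70.3499 payoff=3.9801 vs cont=4.7025 → 4.7025 [wait]  node(4,2) S=83.3700 payoff=0.0000 vs cont=0.0000 → 0.0000 [wait]  node(4,3) S=98.7998 payoff=0.0000 vs cont=0.0000 → 0.0000 [wait]  node(4,4) S=117.0854 payoff=0.0000 vs cont=0.0000 → 0.0000 [wait]  ⇒ S*(4)=59.3631
t_3: node(3,0) S=64.6234 payoff=9.7066 vs cont=9.6483 → 9.7066 [stop]  node(3,1) S=76.5837 payoff=0.0000 vs cont=2.2782 → 2.2782 [wait]  node(3,2) S=90.7576 payoff=0.0000 vs cont=0.0000 → 0.0000 [wait]  node(3,3) S=107.5547 payoff=0.0000 vs cont=0.0000 → 0.0000 [wait]  ⇒ S*(3)=64.6234
t_2: node(2,0) S=70.3499 payoff=3.9801 vs cont=5.8639 → 5.8639 [wait]  node(2,1) S=83.3700 payoff=0.0000 vs cont=1.1037 → 1.1037 [wait]  node(2,2) S=98.7998 payoff=0.0000 vs cont=0.0000 → 0.0000 [wait]  ⇒ S*(2)=-
t_1: node(1,0) S=76.5837 payoff=0.0000 vs cont=3.4036 → 3.4036 [wait]  node(1,1) S=90.7576 payoff=0.0000 vs cont=0.5347 → 0.5347 [wait]  ⇒ S*(1)=-
t_0: node(0,0) S=83.3700 payoff=0.0000 vs cont=1.9215 → 1.9215 [wait]  ⇒ S*(0)=-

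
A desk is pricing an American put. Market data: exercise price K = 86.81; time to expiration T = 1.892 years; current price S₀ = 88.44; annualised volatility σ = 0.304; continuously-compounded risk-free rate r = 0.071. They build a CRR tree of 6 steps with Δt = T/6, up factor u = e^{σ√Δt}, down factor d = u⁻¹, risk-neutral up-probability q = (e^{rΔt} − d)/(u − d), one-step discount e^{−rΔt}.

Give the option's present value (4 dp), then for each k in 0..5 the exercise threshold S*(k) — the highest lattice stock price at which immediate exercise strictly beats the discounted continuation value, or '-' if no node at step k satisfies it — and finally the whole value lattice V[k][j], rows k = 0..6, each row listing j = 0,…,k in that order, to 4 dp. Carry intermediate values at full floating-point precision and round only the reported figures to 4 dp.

price = 9.3070
boundary = - - 62.8597 52.9949 62.8597 74.5608
tree:
9.3070
15.2177 4.3278
23.9503 7.9249 1.2398
33.8151 14.0833 2.6603 0.0000
42.1318 23.9503 5.7085 0.0000 0.0000
49.1433 33.8151 12.2492 0.0000 0.0000 0.0000
55.0545 42.1318 23.9503 0.0000 0.0000 0.0000 0.0000

params: Δt=0.31533 u=1.18615 d=0.84307 q=0.52342 e^(-rΔt)=0.97786
t_6 payoffs: 55.0545 42.1318 23.9503 0.0000 0.0000 0.0000 0.0000
t_5: node(5,0) S=37.6667 payoff=49.1433 vs cont=47.2214 → 49.1433 [stop]  node(5,1) S=52.9949 payoff=33.8151 vs cont=31.8932 → 33.8151 [stop]  node(5,2) S=74.5608 payoff=12.2492 vs cont=11.1615 → 12.2492 [stop]  node(5,3) S=104.9028 payoff=0.0000 vs cont=0.0000 → 0.0000 [wait]  node(5,4) S=147.5923 payoff=0.0000 vs cont=0.0000 → 0.0000 [wait]  node(5,5) S=207.6541 payoff=0.0000 vs cont=0.0000 → 0.0000 [wait]  ⇒ S*(5)=74.5608
t_4: node(4,0) S=44.6782 payoff=42.1318 vs cont=40.2099 → 42.1318 [stop]  node(4,1) S=62.8597 payoff=23.9503 vs cont=22.0284 → 23.9503 [stop]  node(4,2) S=88.4400 payoff=0.0000 vs cont=5.7085 → 5.7085 [wait]  node(4,3) S=124.4301 payoff=0.0000 vs cont=0.0000 → 0.0000 [wait]  node(4,4) S=175.0661 payoff=0.0000 vs cont=0.0000 → 0.0000 [wait]  ⇒ S*(4)=62.8597
t_3: node(3,0) S=52.9949 payoff=33.8151 vs cont=31.8932 → 33.8151 [stop]  node(3,1) S=74.5608 payoff=12.2492 vs cont=14.0833 → 14.0833 [wait]  node(3,2) S=104.9028 payoff=0.0000 vs cont=2.6603 → 2.6603 [wait]  node(3,3) S=147.5923 payoff=0.0000 vs cont=0.0000 → 0.0000 [wait]  ⇒ S*(3)=52.9949
t_2: node(2,0) S=62.8597 payoff=23.9503 vs cont=22.9671 → 23.9503 [stop]  node(2,1) S=88.4400 payoff=0.0000 vs cont=7.9249 → 7.9249 [wait]  node(2,2) S=124.4301 payoff=0.0000 vs cont=1.2398 → 1.2398 [wait]  ⇒ S*(2)=62.8597
t_1: node(1,0) S=74.5608 payoff=12.2492 vs cont=15.2177 → 15.2177 [wait]  node(1,1) S=104.9028 payoff=0.0000 vs cont=4.3278 → 4.3278 [wait]  ⇒ S*(1)=-
t_0: node(0,0) S=88.4400 payoff=0.0000 vs cont=9.3070 → 9.3070 [wait]  ⇒ S*(0)=-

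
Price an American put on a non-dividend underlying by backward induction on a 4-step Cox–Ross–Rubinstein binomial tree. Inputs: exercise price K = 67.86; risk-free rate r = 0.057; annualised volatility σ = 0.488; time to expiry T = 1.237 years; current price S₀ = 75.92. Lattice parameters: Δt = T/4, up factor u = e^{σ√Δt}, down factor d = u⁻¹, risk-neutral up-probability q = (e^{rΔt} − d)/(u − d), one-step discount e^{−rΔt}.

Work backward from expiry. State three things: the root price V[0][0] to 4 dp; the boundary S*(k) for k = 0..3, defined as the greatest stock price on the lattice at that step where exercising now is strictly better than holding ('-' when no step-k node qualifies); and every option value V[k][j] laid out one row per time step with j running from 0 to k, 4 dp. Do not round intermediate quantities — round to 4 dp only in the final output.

params: Δt=0.30925 u=1.31177 d=0.76233 q=0.46494 e^(-rΔt)=0.98253
t_4 payoffs: 42.2196 23.7395 0.0000 0.0000 0.0000
t_3: node(3,0) S=33.6343 payoff=34.2257 vs cont=33.0400 → 34.2257 [stop]  node(3,1) S=57.8760 payoff=9.9840 vs cont=12.4802 → 12.4802 [wait]  node(3,2) S=99.5896 payoff=0.0000 vs cont=0.0000 → 0.0000 [wait]  node(3,3) S=171.3682 payoff=0.0000 vs cont=0.0000 → 0.0000 [wait]  ⇒ S*(3)=33.6343
t_2: node(2,0) S=44.1205 payoff=23.7395 vs cont=23.6941 → 23.7395 [stop]  node(2,1) S=75.9200 payoff=0.0000 vs cont=6.5611 → 6.5611 [wait]  node(2,2) S=130.6388 payoff=0.0000 vs cont=0.0000 → 0.0000 [wait]  ⇒ S*(2)=44.1205
t_1: node(1,0) S=57.8760 payoff=9.9840 vs cont=15.4774 → 15.4774 [wait]  node(1,1) S=99.5896 payoff=0.0000 vs cont=3.4492 → 3.4492 [wait]  ⇒ S*(1)=-
t_0: node(0,0) S=75.9200 payoff=0.0000 vs cont=9.7124 → 9.7124 [wait]  ⇒ S*(0)=-

price = 9.7124
boundary = - - 44.1205 33.6343
tree:
9.7124
15.4774 3.4492
23.7395 6.5611 0.0000
34.2257 12.4802 0.0000 0.0000
42.2196 23.7395 0.0000 0.0000 0.0000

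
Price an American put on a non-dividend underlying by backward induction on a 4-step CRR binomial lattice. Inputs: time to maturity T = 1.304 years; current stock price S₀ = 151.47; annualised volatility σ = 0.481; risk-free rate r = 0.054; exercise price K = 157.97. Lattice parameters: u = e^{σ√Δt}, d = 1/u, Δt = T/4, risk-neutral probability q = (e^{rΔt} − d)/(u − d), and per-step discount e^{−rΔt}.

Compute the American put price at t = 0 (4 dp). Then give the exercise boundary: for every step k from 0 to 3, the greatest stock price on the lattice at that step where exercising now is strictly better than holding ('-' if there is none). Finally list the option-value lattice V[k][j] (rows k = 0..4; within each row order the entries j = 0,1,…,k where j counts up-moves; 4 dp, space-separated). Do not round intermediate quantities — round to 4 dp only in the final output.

price = 31.5518
boundary = - - 87.4546 115.0945
tree:
31.5518
48.1619 13.5497
70.5154 24.1533 1.8048
91.5176 42.8755 3.4251 0.0000
107.4761 70.5154 6.5000 0.0000 0.0000

Δt=0.32600  u=1.31605  d=0.75985  q=0.46370  discount=0.98255
step 4 (expiry): payoffs max(K−S,0) = 107.4761 70.5154 6.5000 0.0000 0.0000
step 3: (k=3,j=0): S=66.4524, (K−S)⁺=91.5176, hold=88.7610 ⇒ V=91.5176 exercise | (k=3,j=1): S=115.0945, (K−S)⁺=42.8755, hold=40.1189 ⇒ V=42.8755 exercise | (k=3,j=2): S=199.3419, (K−S)⁺=0.0000, hold=3.4251 ⇒ V=3.4251 continue | (k=3,j=3): S=345.2569, (K−S)⁺=0.0000, hold=0.0000 ⇒ V=0.0000 continue  boundary S*=115.0945
step 2: (k=2,j=0): S=87.4546, (K−S)⁺=70.5154, hold=67.7588 ⇒ V=70.5154 exercise | (k=2,j=1): S=151.4700, (K−S)⁺=6.5000, hold=24.1533 ⇒ V=24.1533 continue | (k=2,j=2): S=262.3436, (K−S)⁺=0.0000, hold=1.8048 ⇒ V=1.8048 continue  boundary S*=87.4546
step 1: (k=1,j=0): S=115.0945, (K−S)⁺=42.8755, hold=48.1619 ⇒ V=48.1619 continue | (k=1,j=1): S=199.3419, (K−S)⁺=0.0000, hold=13.5497 ⇒ V=13.5497 continue  boundary S*=-
step 0: (k=0,j=0): S=151.4700, (K−S)⁺=6.5000, hold=31.5518 ⇒ V=31.5518 continue  boundary S*=-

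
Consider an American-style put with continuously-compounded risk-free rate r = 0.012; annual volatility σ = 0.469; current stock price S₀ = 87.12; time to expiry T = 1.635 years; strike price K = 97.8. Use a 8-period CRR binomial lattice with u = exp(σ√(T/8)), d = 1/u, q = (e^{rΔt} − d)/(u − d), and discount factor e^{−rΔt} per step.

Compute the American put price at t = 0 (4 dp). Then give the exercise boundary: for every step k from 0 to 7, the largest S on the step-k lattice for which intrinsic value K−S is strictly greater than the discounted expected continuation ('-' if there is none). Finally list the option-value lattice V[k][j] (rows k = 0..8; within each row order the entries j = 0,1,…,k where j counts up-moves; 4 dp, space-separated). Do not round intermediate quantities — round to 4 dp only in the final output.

price = 26.8875
boundary = - - - - 37.3072 46.1184 57.0106 70.4753
tree:
26.8875
34.5182 17.8170
43.0290 24.4258 9.9314
51.9181 32.5260 14.7748 4.1354
60.4928 41.8431 21.4492 6.7936 0.9472
67.6205 51.6816 30.1870 11.0118 1.7357 0.0000
73.3865 60.4928 40.7894 17.5451 3.1806 0.0000 0.0000
78.0508 67.6205 51.6816 27.3247 5.8283 0.0000 0.0000 0.0000
81.8240 73.3865 60.4928 40.7894 10.6800 0.0000 0.0000 0.0000 0.0000

Δt=0.20438  u=1.23618  d=0.80894  q=0.45294  discount=0.99755
step 8 (expiry): payoffs max(K−S,0) = 81.8240 73.3865 60.4928 40.7894 10.6800 0.0000 0.0000 0.0000 0.0000
step 7: (k=7,j=0): S=19.7492, (K−S)⁺=78.0508, hold=77.8112 ⇒ V=78.0508 exercise | (k=7,j=1): S=30.1795, (K−S)⁺=67.6205, hold=67.3810 ⇒ V=67.6205 exercise | (k=7,j=2): S=46.1184, (K−S)⁺=51.6816, hold=51.4420 ⇒ V=51.6816 exercise | (k=7,j=3): S=70.4753, (K−S)⁺=27.3247, hold=27.0852 ⇒ V=27.3247 exercise | (k=7,j=4): S=107.6959, (K−S)⁺=0.0000, hold=5.8283 ⇒ V=5.8283 continue | (k=7,j=5): S=164.5741, (K−S)⁺=0.0000, hold=0.0000 ⇒ V=0.0000 continue | (k=7,j=6): S=251.4919, (K−S)⁺=0.0000, hold=0.0000 ⇒ V=0.0000 continue | (k=7,j=7): S=384.3141, (K−S)⁺=0.0000, hold=0.0000 ⇒ V=0.0000 continue  boundary S*=70.4753
step 6: (k=6,j=0): S=24.4135, (K−S)⁺=73.3865, hold=73.1469 ⇒ V=73.3865 exercise | (k=6,j=1): S=37.3072, (K−S)⁺=60.4928, hold=60.2532 ⇒ V=60.4928 exercise | (k=6,j=2): S=57.0106, (K−S)⁺=40.7894, hold=40.5499 ⇒ V=40.7894 exercise | (k=6,j=3): S=87.1200, (K−S)⁺=10.6800, hold=17.5451 ⇒ V=17.5451 continue | (k=6,j=4): S=133.1313, (K−S)⁺=0.0000, hold=3.1806 ⇒ V=3.1806 continue | (k=6,j=5): S=203.4430, (K−S)⁺=0.0000, hold=0.0000 ⇒ V=0.0000 continue | (k=6,j=6): S=310.8889, (K−S)⁺=0.0000, hold=0.0000 ⇒ V=0.0000 continue  boundary S*=57.0106
step 5: (k=5,j=0): S=30.1795, (K−S)⁺=67.6205, hold=67.3810 ⇒ V=67.6205 exercise | (k=5,j=1): S=46.1184, (K−S)⁺=51.6816, hold=51.4420 ⇒ V=51.6816 exercise | (k=5,j=2): S=70.4753, (K−S)⁺=27.3247, hold=30.1870 ⇒ V=30.1870 continue | (k=5,j=3): S=107.6959, (K−S)⁺=0.0000, hold=11.0118 ⇒ V=11.0118 continue | (k=5,j=4): S=164.5741, (K−S)⁺=0.0000, hold=1.7357 ⇒ V=1.7357 continue | (k=5,j=5): S=251.4919, (K−S)⁺=0.0000, hold=0.0000 ⇒ V=0.0000 continue  boundary S*=46.1184
step 4: (k=4,j=0): S=37.3072, (K−S)⁺=60.4928, hold=60.2532 ⇒ V=60.4928 exercise | (k=4,j=1): S=57.0106, (K−S)⁺=40.7894, hold=41.8431 ⇒ V=41.8431 continue | (k=4,j=2): S=87.1200, (K−S)⁺=10.6800, hold=21.4492 ⇒ V=21.4492 continue | (k=4,j=3): S=133.1313, (K−S)⁺=0.0000, hold=6.7936 ⇒ V=6.7936 continue | (k=4,j=4): S=203.4430, (K−S)⁺=0.0000, hold=0.9472 ⇒ V=0.9472 continue  boundary S*=37.3072
step 3: (k=3,j=0): S=46.1184, (K−S)⁺=51.6816, hold=51.9181 ⇒ V=51.9181 continue | (k=3,j=1): S=70.4753, (K−S)⁺=27.3247, hold=32.5260 ⇒ V=32.5260 continue | (k=3,j=2): S=107.6959, (K−S)⁺=0.0000, hold=14.7748 ⇒ V=14.7748 continue | (k=3,j=3): S=164.5741, (K−S)⁺=0.0000, hold=4.1354 ⇒ V=4.1354 continue  boundary S*=-
step 2: (k=2,j=0): S=57.0106, (K−S)⁺=40.7894, hold=43.0290 ⇒ V=43.0290 continue | (k=2,j=1): S=87.1200, (K−S)⁺=10.6800, hold=24.4258 ⇒ V=24.4258 continue | (k=2,j=2): S=133.1313, (K−S)⁺=0.0000, hold=9.9314 ⇒ V=9.9314 continue  boundary S*=-
step 1: (k=1,j=0): S=70.4753, (K−S)⁺=27.3247, hold=34.5182 ⇒ V=34.5182 continue | (k=1,j=1): S=107.6959, (K−S)⁺=0.0000, hold=17.8170 ⇒ V=17.8170 continue  boundary S*=-
step 0: (k=0,j=0): S=87.1200, (K−S)⁺=10.6800, hold=26.8875 ⇒ V=26.8875 continue  boundary S*=-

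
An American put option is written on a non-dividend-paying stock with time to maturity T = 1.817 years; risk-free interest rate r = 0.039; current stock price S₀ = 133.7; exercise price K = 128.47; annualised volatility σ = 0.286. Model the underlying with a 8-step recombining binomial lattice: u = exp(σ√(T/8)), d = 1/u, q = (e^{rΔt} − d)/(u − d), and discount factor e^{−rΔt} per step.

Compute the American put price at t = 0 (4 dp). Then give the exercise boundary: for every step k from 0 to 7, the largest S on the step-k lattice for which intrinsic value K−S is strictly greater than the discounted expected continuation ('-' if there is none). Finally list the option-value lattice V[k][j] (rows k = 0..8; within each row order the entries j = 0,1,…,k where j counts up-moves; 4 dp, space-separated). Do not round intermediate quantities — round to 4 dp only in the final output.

price = 13.8884
boundary = - - - 88.8275 77.5091 88.8275 101.7986 88.8275
tree:
13.8884
20.3722 7.6138
28.9478 12.1090 3.2277
39.6425 18.7059 5.6890 0.8093
50.9609 27.8644 9.8267 1.6281 0.0000
60.8371 39.6425 16.5134 3.2755 0.0000 0.0000
69.4549 50.9609 26.6714 6.5897 0.0000 0.0000 0.0000
76.9746 60.8371 39.6425 13.2573 0.0000 0.0000 0.0000 0.0000
83.5361 69.4549 50.9609 26.6714 0.0000 0.0000 0.0000 0.0000 0.0000

params: Δt=0.22712 u=1.14603 d=0.87258 q=0.49851 e^(-rΔt)=0.99118
t_8 payoffs: 83.5361 69.4549 50.9609 26.6714 0.0000 0.0000 0.0000 0.0000 0.0000
t_7: node(7,0) S=51.4954 payoff=76.9746 vs cont=75.8416 → 76.9746 [stop]  node(7,1) S=67.6329 payoff=60.8371 vs cont=59.7042 → 60.8371 [stop]  node(7,2) S=88.8275 payoff=39.6425 vs cont=38.5096 → 39.6425 [stop]  node(7,3) S=116.6640 payoff=11.8060 vs cont=13.2573 → 13.2573 [wait]  node(7,4) S=153.2238 payoff=0.0000 vs cont=0.0000 → 0.0000 [wait]  node(7,5) S=201.2406 payoff=0.0000 vs cont=0.0000 → 0.0000 [wait]  node(7,6) S=264.3047 payoff=0.0000 vs cont=0.0000 → 0.0000 [wait]  node(7,7) S=347.1317 payoff=0.0000 vs cont=0.0000 → 0.0000 [wait]  ⇒ S*(7)=88.8275
t_6: node(6,0) S=59.0151 payoff=69.4549 vs cont=68.3219 → 69.4549 [stop]  node(6,1) S=77.5091 payoff=50.9609 vs cont=49.8280 → 50.9609 [stop]  node(6,2) S=101.7986 payoff=26.6714 vs cont=26.2555 → 26.6714 [stop]  node(6,3) S=133.7000 payoff=0.0000 vs cont=6.5897 → 6.5897 [wait]  node(6,4) S=175.5985 payoff=0.0000 vs cont=0.0000 → 0.0000 [wait]  node(6,5) S=230.6270 payoff=0.0000 vs cont=0.0000 → 0.0000 [wait]  node(6,6) S=302.9002 payoff=0.0000 vs cont=0.0000 → 0.0000 [wait]  ⇒ S*(6)=101.7986
t_5: node(5,0) S=67.6329 payoff=60.8371 vs cont=59.7042 → 60.8371 [stop]  node(5,1) S=88.8275 payoff=39.6425 vs cont=38.5096 → 39.6425 [stop]  node(5,2) S=116.6640 payoff=11.8060 vs cont=16.5134 → 16.5134 [wait]  node(5,3) S=153.2238 payoff=0.0000 vs cont=3.2755 → 3.2755 [wait]  node(5,4) S=201.2406 payoff=0.0000 vs cont=0.0000 → 0.0000 [wait]  node(5,5) S=264.3047 payoff=0.0000 vs cont=0.0000 → 0.0000 [wait]  ⇒ S*(5)=88.8275
t_4: node(4,0) S=77.5091 payoff=50.9609 vs cont=49.8280 → 50.9609 [stop]  node(4,1) S=101.7986 payoff=26.6714 vs cont=27.8644 → 27.8644 [wait]  node(4,2) S=133.7000 payoff=0.0000 vs cont=9.8267 → 9.8267 [wait]  node(4,3) S=175.5985 payoff=0.0000 vs cont=1.6281 → 1.6281 [wait]  node(4,4) S=230.6270 payoff=0.0000 vs cont=0.0000 → 0.0000 [wait]  ⇒ S*(4)=77.5091
t_3: node(3,0) S=88.8275 payoff=39.6425 vs cont=39.0991 → 39.6425 [stop]  node(3,1) S=116.6640 payoff=11.8060 vs cont=18.7059 → 18.7059 [wait]  node(3,2) S=153.2238 payoff=0.0000 vs cont=5.6890 → 5.6890 [wait]  node(3,3) S=201.2406 payoff=0.0000 vs cont=0.8093 → 0.8093 [wait]  ⇒ S*(3)=88.8275
t_2: node(2,0) S=101.7986 payoff=26.6714 vs cont=28.9478 → 28.9478 [wait]  node(2,1) S=133.7000 payoff=0.0000 vs cont=12.1090 → 12.1090 [wait]  node(2,2) S=175.5985 payoff=0.0000 vs cont=3.2277 → 3.2277 [wait]  ⇒ S*(2)=-
t_1: node(1,0) S=116.6640 payoff=11.8060 vs cont=20.3722 → 20.3722 [wait]  node(1,1) S=153.2238 payoff=0.0000 vs cont=7.6138 → 7.6138 [wait]  ⇒ S*(1)=-
t_0: node(0,0) S=133.7000 payoff=0.0000 vs cont=13.8884 → 13.8884 [wait]  ⇒ S*(0)=-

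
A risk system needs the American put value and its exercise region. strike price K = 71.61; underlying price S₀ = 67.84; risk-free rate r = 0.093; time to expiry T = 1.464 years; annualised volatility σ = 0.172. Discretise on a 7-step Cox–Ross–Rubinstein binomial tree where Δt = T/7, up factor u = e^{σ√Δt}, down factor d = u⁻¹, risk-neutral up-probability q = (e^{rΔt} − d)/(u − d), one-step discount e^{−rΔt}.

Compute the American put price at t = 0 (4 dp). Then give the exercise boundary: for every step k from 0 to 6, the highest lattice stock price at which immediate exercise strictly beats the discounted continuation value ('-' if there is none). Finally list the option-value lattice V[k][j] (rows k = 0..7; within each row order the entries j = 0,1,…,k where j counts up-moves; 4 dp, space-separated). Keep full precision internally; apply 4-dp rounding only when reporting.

Δt=0.20914, u=1.08184, d=0.92435, q=0.60506, disc=e^(-rΔt)=0.98074
k=7 terminal: V=max(K-S,0) → 32.4938 25.8296 18.0301 8.9018 0.0000 0.0000 0.0000 0.0000
k=6: j=0 S=42.3173 intr=29.2927 cont=27.9133 V=29.2927[EX]; j=1 S=49.5268 intr=22.0832 cont=20.7038 V=22.0832[EX]; j=2 S=57.9647 intr=13.6453 cont=12.2660 V=13.6453[EX]; j=3 S=67.8400 intr=3.7700 cont=3.4479 V=3.7700[EX]; j=4 S=79.3978 intr=0.0000 cont=0.0000 V=0.0000[hold]; j=5 S=92.9247 intr=0.0000 cont=0.0000 V=0.0000[hold]; j=6 S=108.7561 intr=0.0000 cont=0.0000 V=0.0000[hold]  S*(6)=67.8400
k=5: j=0 S=45.7804 intr=25.8296 cont=24.4502 V=25.8296[EX]; j=1 S=53.5799 intr=18.0301 cont=16.6507 V=18.0301[EX]; j=2 S=62.7082 intr=8.9018 cont=7.5224 V=8.9018[EX]; j=3 S=73.3917 intr=0.0000 cont=1.4602 V=1.4602[hold]; j=4 S=85.8954 intr=0.0000 cont=0.0000 V=0.0000[hold]; j=5 S=100.5292 intr=0.0000 cont=0.0000 V=0.0000[hold]  S*(5)=62.7082
k=4: j=0 S=49.5268 intr=22.0832 cont=20.7038 V=22.0832[EX]; j=1 S=57.9647 intr=13.6453 cont=12.2660 V=13.6453[EX]; j=2 S=67.8400 intr=3.7700 cont=4.3144 V=4.3144[hold]; j=3 S=79.3978 intr=0.0000 cont=0.5656 V=0.5656[hold]; j=4 S=92.9247 intr=0.0000 cont=0.0000 V=0.0000[hold]  S*(4)=57.9647
k=3: j=0 S=53.5799 intr=18.0301 cont=16.6507 V=18.0301[EX]; j=1 S=62.7082 intr=8.9018 cont=7.8455 V=8.9018[EX]; j=2 S=73.3917 intr=0.0000 cont=2.0067 V=2.0067[hold]; j=3 S=85.8954 intr=0.0000 cont=0.2191 V=0.2191[hold]  S*(3)=62.7082
k=2: j=0 S=57.9647 intr=13.6453 cont=12.2660 V=13.6453[EX]; j=1 S=67.8400 intr=3.7700 cont=4.6387 V=4.6387[hold]; j=2 S=79.3978 intr=0.0000 cont=0.9073 V=0.9073[hold]  S*(2)=57.9647
k=1: j=0 S=62.7082 intr=8.9018 cont=8.0379 V=8.9018[EX]; j=1 S=73.3917 intr=0.0000 cont=2.3351 V=2.3351[hold]  S*(1)=62.7082
k=0: j=0 S=67.8400 intr=3.7700 cont=4.8336 V=4.8336[hold]  S*(0)=-

price = 4.8336
boundary = - 62.7082 57.9647 62.7082 57.9647 62.7082 67.8400
tree:
4.8336
8.9018 2.3351
13.6453 4.6387 0.9073
18.0301 8.9018 2.0067 0.2191
22.0832 13.6453 4.3144 0.5656 0.0000
25.8296 18.0301 8.9018 1.4602 0.0000 0.0000
29.2927 22.0832 13.6453 3.7700 0.0000 0.0000 0.0000
32.4938 25.8296 18.0301 8.9018 0.0000 0.0000 0.0000 0.0000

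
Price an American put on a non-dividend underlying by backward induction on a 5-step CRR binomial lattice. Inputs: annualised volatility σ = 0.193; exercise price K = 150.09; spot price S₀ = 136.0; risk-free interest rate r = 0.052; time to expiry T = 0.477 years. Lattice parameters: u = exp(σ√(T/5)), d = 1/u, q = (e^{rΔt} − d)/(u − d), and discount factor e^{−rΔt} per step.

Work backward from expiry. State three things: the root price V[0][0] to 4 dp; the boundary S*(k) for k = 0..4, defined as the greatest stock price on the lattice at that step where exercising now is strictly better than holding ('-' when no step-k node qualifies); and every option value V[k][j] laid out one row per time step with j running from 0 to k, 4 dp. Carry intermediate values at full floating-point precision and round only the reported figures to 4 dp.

price = 15.1589
boundary = - 128.1297 120.7149 128.1297 136.0000
tree:
15.1589
21.9603 9.1924
29.3751 14.5603 4.4573
36.3608 21.9603 8.0504 1.2718
42.9423 29.3751 14.0900 2.7010 0.0000
49.1429 36.3608 21.9603 5.7363 0.0000 0.0000

params: Δt=0.09540 u=1.06142 d=0.94213 q=0.52679 e^(-rΔt)=0.99505
t_5 payoffs: 49.1429 36.3608 21.9603 5.7363 0.0000 0.0000
t_4: node(4,0) S=107.1477 payoff=42.9423 vs cont=42.1996 → 42.9423 [stop]  node(4,1) S=120.7149 payoff=29.3751 vs cont=28.6324 → 29.3751 [stop]  node(4,2) S=136.0000 payoff=14.0900 vs cont=13.3473 → 14.0900 [stop]  node(4,3) S=153.2205 payoff=0.0000 vs cont=2.7010 → 2.7010 [wait]  node(4,4) S=172.6216 payoff=0.0000 vs cont=0.0000 → 0.0000 [wait]  ⇒ S*(4)=136.0000
t_3: node(3,0) S=113.7292 payoff=36.3608 vs cont=35.6181 → 36.3608 [stop]  node(3,1) S=128.1297 payoff=21.9603 vs cont=21.2176 → 21.9603 [stop]  node(3,2) S=144.3537 payoff=5.7363 vs cont=8.0504 → 8.0504 [wait]  node(3,3) S=162.6320 payoff=0.0000 vs cont=1.2718 → 1.2718 [wait]  ⇒ S*(3)=128.1297
t_2: node(2,0) S=120.7149 payoff=29.3751 vs cont=28.6324 → 29.3751 [stop]  node(2,1) S=136.0000 payoff=14.0900 vs cont=14.5603 → 14.5603 [wait]  node(2,2) S=153.2205 payoff=0.0000 vs cont=4.4573 → 4.4573 [wait]  ⇒ S*(2)=120.7149
t_1: node(1,0) S=128.1297 payoff=21.9603 vs cont=21.4641 → 21.9603 [stop]  node(1,1) S=144.3537 payoff=5.7363 vs cont=9.1924 → 9.1924 [wait]  ⇒ S*(1)=128.1297
t_0: node(0,0) S=136.0000 payoff=14.0900 vs cont=15.1589 → 15.1589 [wait]  ⇒ S*(0)=-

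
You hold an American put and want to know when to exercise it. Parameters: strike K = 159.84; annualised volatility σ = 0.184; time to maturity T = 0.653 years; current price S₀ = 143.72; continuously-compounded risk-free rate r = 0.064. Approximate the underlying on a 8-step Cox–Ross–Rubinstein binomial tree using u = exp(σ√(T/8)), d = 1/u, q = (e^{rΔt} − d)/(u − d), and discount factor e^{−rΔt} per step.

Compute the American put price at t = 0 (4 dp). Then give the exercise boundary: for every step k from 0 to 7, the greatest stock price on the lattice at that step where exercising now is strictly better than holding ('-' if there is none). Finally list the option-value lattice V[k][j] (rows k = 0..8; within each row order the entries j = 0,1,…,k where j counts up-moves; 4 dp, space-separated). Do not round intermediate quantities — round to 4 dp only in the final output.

price = 16.6337
boundary = - 136.3599 129.3768 136.3599 143.7200 136.3599 143.7200 151.4773
tree:
16.6337
23.4801 10.8850
30.4632 16.3158 6.3024
37.0887 23.4801 10.2894 2.9215
43.3750 30.4632 16.1200 5.3557 0.8482
49.3393 37.0887 23.4801 9.5125 1.8191 0.0183
54.9981 43.3750 30.4632 16.1200 3.9005 0.0397 0.0000
60.3672 49.3393 37.0887 23.4801 8.3627 0.0860 0.0000 0.0000
65.4613 54.9981 43.3750 30.4632 16.1200 0.1867 0.0000 0.0000 0.0000

Δt=0.08163, u=1.05398, d=0.94879, q=0.53665, disc=e^(-rΔt)=0.99479
k=8 terminal: V=max(K-S,0) → 65.4613 54.9981 43.3750 30.4632 16.1200 0.1867 0.0000 0.0000 0.0000
k=7: j=0 S=99.4728 intr=60.3672 cont=59.5344 V=60.3672[EX]; j=1 S=110.5007 intr=49.3393 cont=48.5064 V=49.3393[EX]; j=2 S=122.7513 intr=37.0887 cont=36.2559 V=37.0887[EX]; j=3 S=136.3599 intr=23.4801 cont=22.6472 V=23.4801[EX]; j=4 S=151.4773 intr=8.3627 cont=7.5299 V=8.3627[EX]; j=5 S=168.2707 intr=0.0000 cont=0.0860 V=0.0860[hold]; j=6 S=186.9258 intr=0.0000 cont=0.0000 V=0.0000[hold]; j=7 S=207.6491 intr=0.0000 cont=0.0000 V=0.0000[hold]  S*(7)=151.4773
k=6: j=0 S=104.8419 intr=54.9981 cont=54.1653 V=54.9981[EX]; j=1 S=116.4650 intr=43.3750 cont=42.5421 V=43.3750[EX]; j=2 S=129.3768 intr=30.4632 cont=29.6304 V=30.4632[EX]; j=3 S=143.7200 intr=16.1200 cont=15.2872 V=16.1200[EX]; j=4 S=159.6533 intr=0.1867 cont=3.9005 V=3.9005[hold]; j=5 S=177.3531 intr=0.0000 cont=0.0397 V=0.0397[hold]; j=6 S=197.0152 intr=0.0000 cont=0.0000 V=0.0000[hold]  S*(6)=143.7200
k=5: j=0 S=110.5007 intr=49.3393 cont=48.5064 V=49.3393[EX]; j=1 S=122.7513 intr=37.0887 cont=36.2559 V=37.0887[EX]; j=2 S=136.3599 intr=23.4801 cont=22.6472 V=23.4801[EX]; j=3 S=151.4773 intr=8.3627 cont=9.5125 V=9.5125[hold]; j=4 S=168.2707 intr=0.0000 cont=1.8191 V=1.8191[hold]; j=5 S=186.9258 intr=0.0000 cont=0.0183 V=0.0183[hold]  S*(5)=136.3599
k=4: j=0 S=116.4650 intr=43.3750 cont=42.5421 V=43.3750[EX]; j=1 S=129.3768 intr=30.4632 cont=29.6304 V=30.4632[EX]; j=2 S=143.7200 intr=16.1200 cont=15.9010 V=16.1200[EX]; j=3 S=159.6533 intr=0.1867 cont=5.3557 V=5.3557[hold]; j=4 S=177.3531 intr=0.0000 cont=0.8482 V=0.8482[hold]  S*(4)=143.7200
k=3: j=0 S=122.7513 intr=37.0887 cont=36.2559 V=37.0887[EX]; j=1 S=136.3599 intr=23.4801 cont=22.6472 V=23.4801[EX]; j=2 S=151.4773 intr=8.3627 cont=10.2894 V=10.2894[hold]; j=3 S=168.2707 intr=0.0000 cont=2.9215 V=2.9215[hold]  S*(3)=136.3599
k=2: j=0 S=129.3768 intr=30.4632 cont=29.6304 V=30.4632[EX]; j=1 S=143.7200 intr=16.1200 cont=16.3158 V=16.3158[hold]; j=2 S=159.6533 intr=0.1867 cont=6.3024 V=6.3024[hold]  S*(2)=129.3768
k=1: j=0 S=136.3599 intr=23.4801 cont=22.7518 V=23.4801[EX]; j=1 S=151.4773 intr=8.3627 cont=10.8850 V=10.8850[hold]  S*(1)=136.3599
k=0: j=0 S=143.7200 intr=16.1200 cont=16.6337 V=16.6337[hold]  S*(0)=-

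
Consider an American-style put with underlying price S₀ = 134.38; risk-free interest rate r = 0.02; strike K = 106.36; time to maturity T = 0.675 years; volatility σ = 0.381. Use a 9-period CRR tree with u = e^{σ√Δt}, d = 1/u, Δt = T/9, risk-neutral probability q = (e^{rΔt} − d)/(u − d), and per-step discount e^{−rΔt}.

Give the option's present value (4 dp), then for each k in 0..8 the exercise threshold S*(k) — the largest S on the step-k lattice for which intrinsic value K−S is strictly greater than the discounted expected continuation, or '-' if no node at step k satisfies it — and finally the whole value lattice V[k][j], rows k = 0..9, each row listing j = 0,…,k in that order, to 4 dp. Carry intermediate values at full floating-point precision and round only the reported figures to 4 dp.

price = 4.7946
boundary = - - - - - - 71.8532 79.7555 88.5269
tree:
4.7946
7.1514 2.2678
10.4292 3.6387 0.7963
14.8142 5.7326 1.3918 0.1566
20.4023 8.8337 2.4061 0.3023 0.0000
27.0972 13.2455 4.1030 0.5834 0.0000 0.0000
34.5068 19.1906 6.8752 1.1261 0.0000 0.0000 0.0000
41.6262 26.6045 11.2547 2.1735 0.0000 0.0000 0.0000 0.0000
48.0402 34.5068 17.8331 4.1951 0.0000 0.0000 0.0000 0.0000 0.0000
53.8186 41.6262 26.6045 8.0969 0.0000 0.0000 0.0000 0.0000 0.0000 0.0000

params: Δt=0.07500 u=1.10998 d=0.90092 q=0.48112 e^(-rΔt)=0.99850
t_9 payoffs: 53.8186 41.6262 26.6045 8.0969 0.0000 0.0000 0.0000 0.0000 0.0000 0.0000
t_8: node(8,0) S=58.3198 payoff=48.0402 vs cont=47.8807 → 48.0402 [stop]  node(8,1) S=71.8532 payoff=34.5068 vs cont=34.3474 → 34.5068 [stop]  node(8,2) S=88.5269 payoff=17.8331 vs cont=17.6736 → 17.8331 [stop]  node(8,3) S=109.0699 payoff=0.0000 vs cont=4.1951 → 4.1951 [wait]  node(8,4) S=134.3800 payoff=0.0000 vs cont=0.0000 → 0.0000 [wait]  node(8,5) S=165.5634 payoff=0.0000 vs cont=0.0000 → 0.0000 [wait]  node(8,6) S=203.9829 payoff=0.0000 vs cont=0.0000 → 0.0000 [wait]  node(8,7) S=251.3179 payoff=0.0000 vs cont=0.0000 → 0.0000 [wait]  node(8,8) S=309.6370 payoff=0.0000 vs cont=0.0000 → 0.0000 [wait]  ⇒ S*(8)=88.5269
t_7: node(7,0) S=64.7338 payoff=41.6262 vs cont=41.4668 → 41.6262 [stop]  node(7,1) S=79.7555 payoff=26.6045 vs cont=26.4451 → 26.6045 [stop]  node(7,2) S=98.2631 payoff=8.0969 vs cont=11.2547 → 11.2547 [wait]  node(7,3) S=121.0653 payoff=0.0000 vs cont=2.1735 → 2.1735 [wait]  node(7,4) S=149.1590 payoff=0.0000 vs cont=0.0000 → 0.0000 [wait]  node(7,5) S=183.7719 payoff=0.0000 vs cont=0.0000 → 0.0000 [wait]  node(7,6) S=226.4168 payoff=0.0000 vs cont=0.0000 → 0.0000 [wait]  node(7,7) S=278.9576 payoff=0.0000 vs cont=0.0000 → 0.0000 [wait]  ⇒ S*(7)=79.7555
t_6: node(6,0) S=71.8532 payoff=34.5068 vs cont=34.3474 → 34.5068 [stop]  node(6,1) S=88.5269 payoff=17.8331 vs cont=19.1906 → 19.1906 [wait]  node(6,2) S=109.0699 payoff=0.0000 vs cont=6.8752 → 6.8752 [wait]  node(6,3) S=134.3800 payoff=0.0000 vs cont=1.1261 → 1.1261 [wait]  node(6,4) S=165.5634 payoff=0.0000 vs cont=0.0000 → 0.0000 [wait]  node(6,5) S=203.9829 payoff=0.0000 vs cont=0.0000 → 0.0000 [wait]  node(6,6) S=251.3179 payoff=0.0000 vs cont=0.0000 → 0.0000 [wait]  ⇒ S*(6)=71.8532
t_5: node(5,0) S=79.7555 payoff=26.6045 vs cont=27.0972 → 27.0972 [wait]  node(5,1) S=98.2631 payoff=8.0969 vs cont=13.2455 → 13.2455 [wait]  node(5,2) S=121.0653 payoff=0.0000 vs cont=4.1030 → 4.1030 [wait]  node(5,3) S=149.1590 payoff=0.0000 vs cont=0.5834 → 0.5834 [wait]  node(5,4) S=183.7719 payoff=0.0000 vs cont=0.0000 → 0.0000 [wait]  node(5,5) S=226.4168 payoff=0.0000 vs cont=0.0000 → 0.0000 [wait]  ⇒ S*(5)=-
t_4: node(4,0) S=88.5269 payoff=17.8331 vs cont=20.4023 → 20.4023 [wait]  node(4,1) S=109.0699 payoff=0.0000 vs cont=8.8337 → 8.8337 [wait]  node(4,2) S=134.3800 payoff=0.0000 vs cont=2.4061 → 2.4061 [wait]  node(4,3) S=165.5634 payoff=0.0000 vs cont=0.3023 → 0.3023 [wait]  node(4,4) S=203.9829 payoff=0.0000 vs cont=0.0000 → 0.0000 [wait]  ⇒ S*(4)=-
t_3: node(3,0) S=98.2631 payoff=8.0969 vs cont=14.8142 → 14.8142 [wait]  node(3,1) S=121.0653 payoff=0.0000 vs cont=5.7326 → 5.7326 [wait]  node(3,2) S=149.1590 payoff=0.0000 vs cont=1.3918 → 1.3918 [wait]  node(3,3) S=183.7719 payoff=0.0000 vs cont=0.1566 → 0.1566 [wait]  ⇒ S*(3)=-
t_2: node(2,0) S=109.0699 payoff=0.0000 vs cont=10.4292 → 10.4292 [wait]  node(2,1) S=134.3800 payoff=0.0000 vs cont=3.6387 → 3.6387 [wait]  node(2,2) S=165.5634 payoff=0.0000 vs cont=0.7963 → 0.7963 [wait]  ⇒ S*(2)=-
t_1: node(1,0) S=121.0653 payoff=0.0000 vs cont=7.1514 → 7.1514 [wait]  node(1,1) S=149.1590 payoff=0.0000 vs cont=2.2678 → 2.2678 [wait]  ⇒ S*(1)=-
t_0: node(0,0) S=134.3800 payoff=0.0000 vs cont=4.7946 → 4.7946 [wait]  ⇒ S*(0)=-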